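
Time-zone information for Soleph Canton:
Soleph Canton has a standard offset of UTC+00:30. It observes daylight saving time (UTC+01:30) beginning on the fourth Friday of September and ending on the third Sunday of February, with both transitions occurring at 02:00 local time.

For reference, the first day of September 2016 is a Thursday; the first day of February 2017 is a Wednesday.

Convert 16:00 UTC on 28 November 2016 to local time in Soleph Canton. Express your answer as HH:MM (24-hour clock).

17:30

1 September 2016 is a Thursday, so the first Friday is September 2 and the fourth is September 23.
1 February 2017 is a Wednesday, so the first Sunday is February 5 and the third is February 19.
At the standard offset (UTC+00:30), 16:00 UTC + 0h30m = 16:30 Soleph Canton standard time.
The standard-time date in Soleph Canton, 28 November 2016, falls between 23 September 2016 and 19 February 2017, so daylight saving is in effect and Soleph Canton is at UTC+01:30.
16:00 UTC + 1h30m = 17:30 local.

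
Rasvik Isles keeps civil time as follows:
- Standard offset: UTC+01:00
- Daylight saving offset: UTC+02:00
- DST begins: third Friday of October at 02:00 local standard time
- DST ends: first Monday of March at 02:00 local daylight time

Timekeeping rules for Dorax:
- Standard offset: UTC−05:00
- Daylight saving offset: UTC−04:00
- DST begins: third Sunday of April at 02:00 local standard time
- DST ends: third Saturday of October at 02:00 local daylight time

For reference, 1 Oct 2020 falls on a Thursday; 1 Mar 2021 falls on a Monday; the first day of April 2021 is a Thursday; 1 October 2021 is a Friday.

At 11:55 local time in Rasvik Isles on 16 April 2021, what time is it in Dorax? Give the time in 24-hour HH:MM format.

1 October 2020 is a Thursday, so the first Friday is October 2 and the third is October 16.
1 March 2021 is a Monday, so the first Monday is March 1.
16 April 2021 does not fall between 16 October 2020 and 1 March 2021, so daylight saving is not in effect and Rasvik Isles is at UTC+01:00.
11:55 Rasvik Isles − 1h = 10:55 UTC.
1 April 2021 is a Thursday, so the first Sunday is April 4 and the third is April 18.
1 October 2021 is a Friday, so the first Saturday is October 2 and the third is October 16.
At the standard offset (UTC−05:00), 10:55 UTC − 5h = 05:55 Dorax standard time.
The standard-time date in Dorax, 16 April 2021, does not fall between 18 April and 16 October, so daylight saving is not in effect and Dorax is at UTC−05:00.
10:55 UTC − 5h = 05:55 Dorax.

05:55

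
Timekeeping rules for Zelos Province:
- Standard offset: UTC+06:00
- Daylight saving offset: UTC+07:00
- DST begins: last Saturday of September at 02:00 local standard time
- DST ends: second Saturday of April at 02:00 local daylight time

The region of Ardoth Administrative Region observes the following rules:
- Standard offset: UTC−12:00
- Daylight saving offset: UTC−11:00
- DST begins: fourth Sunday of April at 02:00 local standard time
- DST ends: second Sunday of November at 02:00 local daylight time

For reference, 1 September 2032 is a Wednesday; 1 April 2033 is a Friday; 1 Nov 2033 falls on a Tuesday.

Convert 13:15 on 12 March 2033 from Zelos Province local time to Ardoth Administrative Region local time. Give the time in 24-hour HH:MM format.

1 September 2032 is a Wednesday, so Saturdays fall on 4, 11, 18, 25; the last is September 25.
1 April 2033 is a Friday, so the first Saturday is April 2 and the second is April 9.
12 March 2033 falls between 25 September 2032 and 9 April 2033, so daylight saving is in effect and Zelos Province is at UTC+07:00.
13:15 Zelos Province − 7h = 06:15 UTC.
1 April 2033 is a Friday, so the first Sunday is April 3 and the fourth is April 24.
1 November 2033 is a Tuesday, so the first Sunday is November 6 and the second is November 13.
At the standard offset (UTC−12:00), 06:15 UTC − 12h = 18:15 Ardoth Administrative Region standard time (rolling into the previous day, 11 March 2033).
Daylight saving runs 24 April – 13 November; the standard-time date in Ardoth Administrative Region, 11 March 2033, is outside that window, so Ardoth Administrative Region is on standard time at UTC−12:00.
06:15 UTC − 12h = 18:15 Ardoth Administrative Region (rolling into the previous day, 11 March 2033).

18:15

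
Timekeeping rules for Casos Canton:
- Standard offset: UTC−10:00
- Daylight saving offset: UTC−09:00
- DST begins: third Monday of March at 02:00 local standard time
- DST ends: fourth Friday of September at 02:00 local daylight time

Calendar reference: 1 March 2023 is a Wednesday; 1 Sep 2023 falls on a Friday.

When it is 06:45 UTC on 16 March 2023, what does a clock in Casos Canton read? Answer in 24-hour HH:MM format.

20:45

1 March 2023 is a Wednesday, so the first Monday is March 6 and the third is March 20.
1 September 2023 is a Friday, so the first Friday is September 1 and the fourth is September 22.
At the standard offset (UTC−10:00), 06:45 UTC − 10h = 20:45 Casos Canton standard time (rolling into the previous day, 15 March 2023).
Daylight saving runs 20 March – 22 September; the standard-time date in Casos Canton, 15 March 2023, is outside that window, so Casos Canton is on standard time at UTC−10:00.
06:45 UTC − 10h = 20:45 local (rolling into the previous day, 15 March 2023).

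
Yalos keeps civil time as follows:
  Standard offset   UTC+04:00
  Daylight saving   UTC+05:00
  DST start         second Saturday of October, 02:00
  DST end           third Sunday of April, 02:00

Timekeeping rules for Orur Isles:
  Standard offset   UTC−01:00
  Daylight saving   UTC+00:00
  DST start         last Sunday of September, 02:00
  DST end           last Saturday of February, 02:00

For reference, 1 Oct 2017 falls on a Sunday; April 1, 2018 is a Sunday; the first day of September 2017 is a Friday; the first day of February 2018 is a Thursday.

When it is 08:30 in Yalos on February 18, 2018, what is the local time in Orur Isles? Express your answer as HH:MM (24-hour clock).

1 October 2017 is a Sunday, so the first Saturday is October 7 and the second is October 14.
1 April 2018 is a Sunday, so the first Sunday is April 1 and the third is April 15.
Daylight saving runs 14 October 2017 – 15 April 2018; February 18, 2018 is inside that window, so Yalos is at UTC+05:00.
08:30 Yalos − 5h = 03:30 UTC.
1 September 2017 is a Friday, so Sundays fall on 3, 10, 17, 24; the last is September 24.
1 February 2018 is a Thursday, so Saturdays fall on 3, 10, 17, 24; the last is February 24.
At the standard offset (UTC−01:00), 03:30 UTC − 1h = 02:30 Orur Isles standard time.
The standard-time date in Orur Isles, February 18, 2018, falls between 24 September 2017 and 24 February 2018, so daylight saving is in effect and Orur Isles is at UTC+00:00.
03:30 UTC + 0h = 03:30 Orur Isles.

03:30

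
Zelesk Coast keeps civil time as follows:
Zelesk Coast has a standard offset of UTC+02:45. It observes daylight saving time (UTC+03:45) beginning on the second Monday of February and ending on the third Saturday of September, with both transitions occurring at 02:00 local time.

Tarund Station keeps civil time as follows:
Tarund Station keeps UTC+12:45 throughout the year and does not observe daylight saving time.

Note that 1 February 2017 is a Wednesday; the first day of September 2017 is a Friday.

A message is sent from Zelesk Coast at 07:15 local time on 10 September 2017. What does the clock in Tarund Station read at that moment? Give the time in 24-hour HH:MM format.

16:15

1 February 2017 is a Wednesday, so the first Monday is February 6 and the second is February 13.
1 September 2017 is a Friday, so the first Saturday is September 2 and the third is September 16.
10 September 2017 falls between 13 February and 16 September, so daylight saving is in effect and Zelesk Coast is at UTC+03:45.
07:15 Zelesk Coast − 3h45m = 03:30 UTC.
Tarund Station has no daylight saving, so its offset is UTC+12:45 year-round.
03:30 UTC + 12h45m = 16:15 Tarund Station.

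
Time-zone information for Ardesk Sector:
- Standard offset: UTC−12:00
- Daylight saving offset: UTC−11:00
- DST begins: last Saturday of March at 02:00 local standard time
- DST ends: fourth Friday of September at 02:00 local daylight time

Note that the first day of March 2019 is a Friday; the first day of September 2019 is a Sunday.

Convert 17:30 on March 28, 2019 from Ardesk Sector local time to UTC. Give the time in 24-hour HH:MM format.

05:30

1 March 2019 is a Friday, so Saturdays fall on 2, 9, 16, 23, 30; the last is March 30.
1 September 2019 is a Sunday, so the first Friday is September 6 and the fourth is September 27.
Daylight saving runs 30 March – 27 September; March 28, 2019 is outside that window, so Ardesk Sector is on standard time at UTC−12:00.
17:30 local + 12h = 05:30 UTC (rolling into the next day, 29 March 2019).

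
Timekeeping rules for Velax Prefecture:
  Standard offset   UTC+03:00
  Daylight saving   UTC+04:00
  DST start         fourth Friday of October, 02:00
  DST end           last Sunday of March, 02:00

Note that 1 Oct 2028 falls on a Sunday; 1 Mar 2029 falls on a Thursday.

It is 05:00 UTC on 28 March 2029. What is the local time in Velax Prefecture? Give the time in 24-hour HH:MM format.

1 October 2028 is a Sunday, so the first Friday is October 6 and the fourth is October 27.
1 March 2029 is a Thursday, so Sundays fall on 4, 11, 18, 25; the last is March 25.
At the standard offset (UTC+03:00), 05:00 UTC + 3h = 08:00 Velax Prefecture standard time.
Daylight saving runs 27 October 2028 – 25 March 2029; the standard-time date in Velax Prefecture, 28 March 2029, is outside that window, so Velax Prefecture is on standard time at UTC+03:00.
05:00 UTC + 3h = 08:00 local.

08:00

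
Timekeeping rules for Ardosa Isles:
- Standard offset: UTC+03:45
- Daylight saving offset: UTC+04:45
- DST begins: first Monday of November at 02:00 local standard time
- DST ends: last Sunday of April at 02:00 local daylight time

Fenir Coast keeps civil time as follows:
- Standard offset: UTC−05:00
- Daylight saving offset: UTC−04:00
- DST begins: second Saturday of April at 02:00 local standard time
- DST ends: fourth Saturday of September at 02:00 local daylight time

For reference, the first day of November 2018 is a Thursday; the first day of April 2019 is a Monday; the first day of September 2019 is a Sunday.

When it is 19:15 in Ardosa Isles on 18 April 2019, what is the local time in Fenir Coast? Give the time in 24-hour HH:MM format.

10:30

1 November 2018 is a Thursday, so the first Monday is November 5.
1 April 2019 is a Monday, so Sundays fall on 7, 14, 21, 28; the last is April 28.
Daylight saving runs 5 November 2018 – 28 April 2019; 18 April 2019 is inside that window, so Ardosa Isles is at UTC+04:45.
19:15 Ardosa Isles − 4h45m = 14:30 UTC.
1 April 2019 is a Monday, so the first Saturday is April 6 and the second is April 13.
1 September 2019 is a Sunday, so the first Saturday is September 7 and the fourth is September 28.
At the standard offset (UTC−05:00), 14:30 UTC − 5h = 09:30 Fenir Coast standard time.
The standard-time date in Fenir Coast, 18 April 2019, lies within the daylight-saving period (13 April – 28 September), so Fenir Coast is on daylight time, UTC−04:00.
14:30 UTC − 4h = 10:30 Fenir Coast.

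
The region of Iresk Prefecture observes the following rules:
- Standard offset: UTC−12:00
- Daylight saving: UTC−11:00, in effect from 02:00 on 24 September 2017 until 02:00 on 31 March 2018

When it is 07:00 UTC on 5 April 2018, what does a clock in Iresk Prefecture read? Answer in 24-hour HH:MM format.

At the standard offset (UTC−12:00), 07:00 UTC − 12h = 19:00 Iresk Prefecture standard time (rolling into the previous day, 4 April 2018).
Daylight saving runs 24 September 2017 – 31 March 2018; the standard-time date in Iresk Prefecture, 4 April 2018, is outside that window, so Iresk Prefecture is on standard time at UTC−12:00.
07:00 UTC − 12h = 19:00 local (rolling into the previous day, 4 April 2018).

19:00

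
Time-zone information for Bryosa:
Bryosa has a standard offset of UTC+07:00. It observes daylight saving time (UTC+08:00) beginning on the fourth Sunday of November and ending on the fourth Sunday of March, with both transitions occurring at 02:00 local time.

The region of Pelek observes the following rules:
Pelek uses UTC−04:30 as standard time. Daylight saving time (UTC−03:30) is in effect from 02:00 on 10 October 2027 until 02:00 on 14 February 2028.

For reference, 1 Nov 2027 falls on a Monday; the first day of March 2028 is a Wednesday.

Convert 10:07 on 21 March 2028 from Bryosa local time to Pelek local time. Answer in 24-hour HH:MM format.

21:37

1 November 2027 is a Monday, so the first Sunday is November 7 and the fourth is November 28.
1 March 2028 is a Wednesday, so the first Sunday is March 5 and the fourth is March 26.
21 March 2028 falls between 28 November 2027 and 26 March 2028, so daylight saving is in effect and Bryosa is at UTC+08:00.
10:07 Bryosa − 8h = 02:07 UTC.
At the standard offset (UTC−04:30), 02:07 UTC − 4h30m = 21:37 Pelek standard time (rolling into the previous day, 20 March 2028).
The standard-time date in Pelek, 20 March 2028, is outside the daylight-saving period (10 October 2027 – 14 February 2028), so Pelek is on standard time, UTC−04:30.
02:07 UTC − 4h30m = 21:37 Pelek (rolling into the previous day, 20 March 2028).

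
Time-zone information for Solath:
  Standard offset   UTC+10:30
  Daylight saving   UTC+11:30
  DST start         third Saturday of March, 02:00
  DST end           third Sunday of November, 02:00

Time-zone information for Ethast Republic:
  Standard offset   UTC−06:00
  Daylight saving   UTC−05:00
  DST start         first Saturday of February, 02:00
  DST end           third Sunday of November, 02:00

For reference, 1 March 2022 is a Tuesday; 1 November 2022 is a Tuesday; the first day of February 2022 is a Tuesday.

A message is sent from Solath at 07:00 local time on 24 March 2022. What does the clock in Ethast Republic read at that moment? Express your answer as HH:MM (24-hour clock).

1 March 2022 is a Tuesday, so the first Saturday is March 5 and the third is March 19.
1 November 2022 is a Tuesday, so the first Sunday is November 6 and the third is November 20.
Daylight saving runs 19 March – 20 November; 24 March 2022 is inside that window, so Solath is at UTC+11:30.
07:00 Solath − 11h30m = 19:30 UTC (rolling into the previous day, 23 March 2022).
1 February 2022 is a Tuesday, so the first Saturday is February 5.
1 November 2022 is a Tuesday, so the first Sunday is November 6 and the third is November 20.
At the standard offset (UTC−06:00), 19:30 UTC − 6h = 13:30 Ethast Republic standard time.
The standard-time date in Ethast Republic, 23 March 2022, lies within the daylight-saving period (5 February – 20 November), so Ethast Republic is on daylight time, UTC−05:00.
19:30 UTC − 5h = 14:30 Ethast Republic.

14:30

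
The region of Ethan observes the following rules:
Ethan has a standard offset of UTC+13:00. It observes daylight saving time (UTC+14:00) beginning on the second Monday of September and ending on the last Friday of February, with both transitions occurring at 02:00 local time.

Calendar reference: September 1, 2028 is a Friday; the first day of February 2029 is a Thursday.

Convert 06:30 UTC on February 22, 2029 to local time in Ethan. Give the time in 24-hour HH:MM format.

20:30

1 September 2028 is a Friday, so the first Monday is September 4 and the second is September 11.
1 February 2029 is a Thursday, so Fridays fall on 2, 9, 16, 23; the last is February 23.
At the standard offset (UTC+13:00), 06:30 UTC + 13h = 19:30 Ethan standard time.
The standard-time date in Ethan, February 22, 2029, falls between 11 September 2028 and 23 February 2029, so daylight saving is in effect and Ethan is at UTC+14:00.
06:30 UTC + 14h = 20:30 local.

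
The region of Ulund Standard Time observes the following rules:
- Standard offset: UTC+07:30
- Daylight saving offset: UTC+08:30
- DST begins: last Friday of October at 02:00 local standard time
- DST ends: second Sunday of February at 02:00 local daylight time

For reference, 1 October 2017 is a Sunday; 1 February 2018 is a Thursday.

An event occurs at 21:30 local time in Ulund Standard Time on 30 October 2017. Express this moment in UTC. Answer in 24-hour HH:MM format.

1 October 2017 is a Sunday, so Fridays fall on 6, 13, 20, 27; the last is October 27.
1 February 2018 is a Thursday, so the first Sunday is February 4 and the second is February 11.
Daylight saving runs 27 October 2017 – 11 February 2018; 30 October 2017 is inside that window, so Ulund Standard Time is at UTC+08:30.
21:30 local − 8h30m = 13:00 UTC.

13:00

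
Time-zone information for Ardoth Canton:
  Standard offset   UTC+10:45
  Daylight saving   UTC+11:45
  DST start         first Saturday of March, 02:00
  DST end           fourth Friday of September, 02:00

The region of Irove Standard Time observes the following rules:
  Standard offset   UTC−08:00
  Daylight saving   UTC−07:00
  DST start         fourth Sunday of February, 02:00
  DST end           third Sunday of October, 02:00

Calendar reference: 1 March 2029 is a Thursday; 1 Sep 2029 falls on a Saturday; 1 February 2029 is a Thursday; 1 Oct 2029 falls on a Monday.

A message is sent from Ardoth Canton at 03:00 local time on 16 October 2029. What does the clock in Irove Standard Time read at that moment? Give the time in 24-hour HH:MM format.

1 March 2029 is a Thursday, so the first Saturday is March 3.
1 September 2029 is a Saturday, so the first Friday is September 7 and the fourth is September 28.
16 October 2029 is outside the daylight-saving period (3 March – 28 September), so Ardoth Canton is on standard time, UTC+10:45.
03:00 Ardoth Canton − 10h45m = 16:15 UTC (rolling into the previous day, 15 October 2029).
1 February 2029 is a Thursday, so the first Sunday is February 4 and the fourth is February 25.
1 October 2029 is a Monday, so the first Sunday is October 7 and the third is October 21.
At the standard offset (UTC−08:00), 16:15 UTC − 8h = 08:15 Irove Standard Time standard time.
The standard-time date in Irove Standard Time, 15 October 2029, falls between 25 February and 21 October, so daylight saving is in effect and Irove Standard Time is at UTC−07:00.
16:15 UTC − 7h = 09:15 Irove Standard Time.

09:15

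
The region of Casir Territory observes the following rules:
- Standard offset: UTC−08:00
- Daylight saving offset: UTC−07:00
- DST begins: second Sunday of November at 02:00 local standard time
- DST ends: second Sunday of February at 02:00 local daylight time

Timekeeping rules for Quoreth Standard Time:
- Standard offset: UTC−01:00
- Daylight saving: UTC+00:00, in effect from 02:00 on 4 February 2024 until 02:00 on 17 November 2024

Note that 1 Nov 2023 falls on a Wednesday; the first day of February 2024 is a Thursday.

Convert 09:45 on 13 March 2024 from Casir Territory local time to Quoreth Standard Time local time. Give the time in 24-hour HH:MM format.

17:45

1 November 2023 is a Wednesday, so the first Sunday is November 5 and the second is November 12.
1 February 2024 is a Thursday, so the first Sunday is February 4 and the second is February 11.
Daylight saving runs 12 November 2023 – 11 February 2024; 13 March 2024 is outside that window, so Casir Territory is on standard time at UTC−08:00.
09:45 Casir Territory + 8h = 17:45 UTC.
At the standard offset (UTC−01:00), 17:45 UTC − 1h = 16:45 Quoreth Standard Time standard time.
The standard-time date in Quoreth Standard Time, 13 March 2024, lies within the daylight-saving period (4 February – 17 November), so Quoreth Standard Time is on daylight time, UTC+00:00.
17:45 UTC + 0h = 17:45 Quoreth Standard Time.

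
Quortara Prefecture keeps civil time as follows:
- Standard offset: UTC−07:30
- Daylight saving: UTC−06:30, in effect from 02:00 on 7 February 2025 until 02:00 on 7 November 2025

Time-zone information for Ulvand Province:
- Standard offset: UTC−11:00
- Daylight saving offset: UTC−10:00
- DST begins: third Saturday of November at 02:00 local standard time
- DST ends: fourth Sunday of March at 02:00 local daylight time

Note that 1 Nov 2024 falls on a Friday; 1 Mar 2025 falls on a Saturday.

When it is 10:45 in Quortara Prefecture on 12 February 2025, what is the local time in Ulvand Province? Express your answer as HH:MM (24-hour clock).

12 February 2025 lies within the daylight-saving period (7 February – 7 November), so Quortara Prefecture is on daylight time, UTC−06:30.
10:45 Quortara Prefecture + 6h30m = 17:15 UTC.
1 November 2024 is a Friday, so the first Saturday is November 2 and the third is November 16.
1 March 2025 is a Saturday, so the first Sunday is March 2 and the fourth is March 23.
At the standard offset (UTC−11:00), 17:15 UTC − 11h = 06:15 Ulvand Province standard time.
The standard-time date in Ulvand Province, 12 February 2025, lies within the daylight-saving period (16 November 2024 – 23 March 2025), so Ulvand Province is on daylight time, UTC−10:00.
17:15 UTC − 10h = 07:15 Ulvand Province.

07:15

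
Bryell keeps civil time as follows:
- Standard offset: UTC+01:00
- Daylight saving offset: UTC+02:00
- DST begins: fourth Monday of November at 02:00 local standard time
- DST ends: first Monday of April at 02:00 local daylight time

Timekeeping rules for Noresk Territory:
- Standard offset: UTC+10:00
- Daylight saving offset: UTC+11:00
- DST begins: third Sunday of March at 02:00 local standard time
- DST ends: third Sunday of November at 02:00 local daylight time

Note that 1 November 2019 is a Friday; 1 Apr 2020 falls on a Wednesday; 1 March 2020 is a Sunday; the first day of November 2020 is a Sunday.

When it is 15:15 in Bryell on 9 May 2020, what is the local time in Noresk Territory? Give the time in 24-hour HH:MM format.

1 November 2019 is a Friday, so the first Monday is November 4 and the fourth is November 25.
1 April 2020 is a Wednesday, so the first Monday is April 6.
9 May 2020 does not fall between 25 November 2019 and 6 April 2020, so daylight saving is not in effect and Bryell is at UTC+01:00.
15:15 Bryell − 1h = 14:15 UTC.
1 March 2020 is a Sunday, so the first Sunday is March 1 and the third is March 15.
1 November 2020 is a Sunday, so the first Sunday is November 1 and the third is November 15.
At the standard offset (UTC+10:00), 14:15 UTC + 10h = 00:15 Noresk Territory standard time (rolling into the next day, 10 May 2020).
Daylight saving runs 15 March – 15 November; the standard-time date in Noresk Territory, 10 May 2020, is inside that window, so Noresk Territory is at UTC+11:00.
14:15 UTC + 11h = 01:15 Noresk Territory (rolling into the next day, 10 May 2020).

01:15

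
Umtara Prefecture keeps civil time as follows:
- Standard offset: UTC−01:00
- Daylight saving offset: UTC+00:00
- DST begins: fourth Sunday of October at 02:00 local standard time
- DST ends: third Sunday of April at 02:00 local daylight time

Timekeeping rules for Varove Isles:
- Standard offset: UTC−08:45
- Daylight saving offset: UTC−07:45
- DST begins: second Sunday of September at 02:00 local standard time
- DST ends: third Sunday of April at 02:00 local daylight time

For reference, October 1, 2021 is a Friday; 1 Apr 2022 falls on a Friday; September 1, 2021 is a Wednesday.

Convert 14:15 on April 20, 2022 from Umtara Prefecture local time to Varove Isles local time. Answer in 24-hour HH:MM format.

06:30

1 October 2021 is a Friday, so the first Sunday is October 3 and the fourth is October 24.
1 April 2022 is a Friday, so the first Sunday is April 3 and the third is April 17.
Daylight saving runs 24 October 2021 – 17 April 2022; April 20, 2022 is outside that window, so Umtara Prefecture is on standard time at UTC−01:00.
14:15 Umtara Prefecture + 1h = 15:15 UTC.
1 September 2021 is a Wednesday, so the first Sunday is September 5 and the second is September 12.
1 April 2022 is a Friday, so the first Sunday is April 3 and the third is April 17.
At the standard offset (UTC−08:45), 15:15 UTC − 8h45m = 06:30 Varove Isles standard time.
The standard-time date in Varove Isles, April 20, 2022, does not fall between 12 September 2021 and 17 April 2022, so daylight saving is not in effect and Varove Isles is at UTC−08:45.
15:15 UTC − 8h45m = 06:30 Varove Isles.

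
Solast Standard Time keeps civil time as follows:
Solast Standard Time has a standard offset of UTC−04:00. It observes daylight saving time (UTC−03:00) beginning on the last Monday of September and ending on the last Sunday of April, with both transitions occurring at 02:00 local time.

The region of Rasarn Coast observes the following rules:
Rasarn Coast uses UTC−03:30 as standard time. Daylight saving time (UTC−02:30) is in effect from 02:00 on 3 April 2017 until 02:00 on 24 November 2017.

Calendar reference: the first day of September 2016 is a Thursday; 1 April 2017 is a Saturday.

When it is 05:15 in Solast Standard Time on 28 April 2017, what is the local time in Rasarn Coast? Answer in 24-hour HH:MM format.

1 September 2016 is a Thursday, so Mondays fall on 5, 12, 19, 26; the last is September 26.
1 April 2017 is a Saturday, so Sundays fall on 2, 9, 16, 23, 30; the last is April 30.
Daylight saving runs 26 September 2016 – 30 April 2017; 28 April 2017 is inside that window, so Solast Standard Time is at UTC−03:00.
05:15 Solast Standard Time + 3h = 08:15 UTC.
At the standard offset (UTC−03:30), 08:15 UTC − 3h30m = 04:45 Rasarn Coast standard time.
The standard-time date in Rasarn Coast, 28 April 2017, falls between 3 April and 24 November, so daylight saving is in effect and Rasarn Coast is at UTC−02:30.
08:15 UTC − 2h30m = 05:45 Rasarn Coast.

05:45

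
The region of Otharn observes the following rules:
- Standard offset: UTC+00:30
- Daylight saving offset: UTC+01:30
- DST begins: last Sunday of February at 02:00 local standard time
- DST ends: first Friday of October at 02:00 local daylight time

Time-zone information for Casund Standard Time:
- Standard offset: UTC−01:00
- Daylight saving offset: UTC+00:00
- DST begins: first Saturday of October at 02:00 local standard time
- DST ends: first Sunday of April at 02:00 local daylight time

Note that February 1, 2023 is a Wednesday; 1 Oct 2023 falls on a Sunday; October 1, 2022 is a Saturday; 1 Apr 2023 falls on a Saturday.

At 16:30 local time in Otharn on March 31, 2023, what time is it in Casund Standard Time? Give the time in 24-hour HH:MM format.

1 February 2023 is a Wednesday, so Sundays fall on 5, 12, 19, 26; the last is February 26.
1 October 2023 is a Sunday, so the first Friday is October 6.
March 31, 2023 lies within the daylight-saving period (26 February – 6 October), so Otharn is on daylight time, UTC+01:30.
16:30 Otharn − 1h30m = 15:00 UTC.
1 October 2022 is a Saturday, so the first Saturday is October 1.
1 April 2023 is a Saturday, so the first Sunday is April 2.
At the standard offset (UTC−01:00), 15:00 UTC − 1h = 14:00 Casund Standard Time standard time.
The standard-time date in Casund Standard Time, March 31, 2023, lies within the daylight-saving period (1 October 2022 – 2 April 2023), so Casund Standard Time is on daylight time, UTC+00:00.
15:00 UTC + 0h = 15:00 Casund Standard Time.

15:00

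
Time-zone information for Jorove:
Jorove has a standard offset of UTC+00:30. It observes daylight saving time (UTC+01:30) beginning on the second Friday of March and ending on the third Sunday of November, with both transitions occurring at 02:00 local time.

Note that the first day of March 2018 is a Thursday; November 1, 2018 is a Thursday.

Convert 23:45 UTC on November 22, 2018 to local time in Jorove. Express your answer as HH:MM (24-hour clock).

1 March 2018 is a Thursday, so the first Friday is March 2 and the second is March 9.
1 November 2018 is a Thursday, so the first Sunday is November 4 and the third is November 18.
At the standard offset (UTC+00:30), 23:45 UTC + 0h30m = 00:15 Jorove standard time (rolling into the next day, 23 November 2018).
The standard-time date in Jorove, November 23, 2018, does not fall between 9 March and 18 November, so daylight saving is not in effect and Jorove is at UTC+00:30.
23:45 UTC + 0h30m = 00:15 local (rolling into the next day, 23 November 2018).

00:15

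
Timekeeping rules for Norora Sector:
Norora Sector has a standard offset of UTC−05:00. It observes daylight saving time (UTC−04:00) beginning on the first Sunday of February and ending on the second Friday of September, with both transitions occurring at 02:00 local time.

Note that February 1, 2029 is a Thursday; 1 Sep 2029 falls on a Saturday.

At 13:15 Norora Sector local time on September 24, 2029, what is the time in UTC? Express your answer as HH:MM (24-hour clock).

1 February 2029 is a Thursday, so the first Sunday is February 4.
1 September 2029 is a Saturday, so the first Friday is September 7 and the second is September 14.
September 24, 2029 is outside the daylight-saving period (4 February – 14 September), so Norora Sector is on standard time, UTC−05:00.
13:15 local + 5h = 18:15 UTC.

18:15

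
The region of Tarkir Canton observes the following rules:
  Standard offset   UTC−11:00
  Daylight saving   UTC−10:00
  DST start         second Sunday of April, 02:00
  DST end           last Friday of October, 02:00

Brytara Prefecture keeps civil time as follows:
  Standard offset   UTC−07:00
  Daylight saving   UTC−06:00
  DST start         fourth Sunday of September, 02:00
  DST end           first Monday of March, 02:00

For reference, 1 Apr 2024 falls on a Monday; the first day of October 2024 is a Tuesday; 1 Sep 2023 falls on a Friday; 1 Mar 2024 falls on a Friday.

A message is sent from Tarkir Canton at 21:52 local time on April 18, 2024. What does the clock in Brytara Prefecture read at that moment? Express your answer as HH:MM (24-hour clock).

00:52

1 April 2024 is a Monday, so the first Sunday is April 7 and the second is April 14.
1 October 2024 is a Tuesday, so Fridays fall on 4, 11, 18, 25; the last is October 25.
Daylight saving runs 14 April – 25 October; April 18, 2024 is inside that window, so Tarkir Canton is at UTC−10:00.
21:52 Tarkir Canton + 10h = 07:52 UTC (rolling into the next day, 19 April 2024).
1 September 2023 is a Friday, so the first Sunday is September 3 and the fourth is September 24.
1 March 2024 is a Friday, so the first Monday is March 4.
At the standard offset (UTC−07:00), 07:52 UTC − 7h = 00:52 Brytara Prefecture standard time.
The standard-time date in Brytara Prefecture, April 19, 2024, is outside the daylight-saving period (24 September 2023 – 4 March 2024), so Brytara Prefecture is on standard time, UTC−07:00.
07:52 UTC − 7h = 00:52 Brytara Prefecture.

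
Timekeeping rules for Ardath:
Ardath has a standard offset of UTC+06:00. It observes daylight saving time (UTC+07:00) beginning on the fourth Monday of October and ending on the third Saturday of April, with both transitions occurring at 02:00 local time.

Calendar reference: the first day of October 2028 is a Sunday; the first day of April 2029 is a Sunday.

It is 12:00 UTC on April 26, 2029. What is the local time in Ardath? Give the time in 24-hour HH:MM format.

18:00

1 October 2028 is a Sunday, so the first Monday is October 2 and the fourth is October 23.
1 April 2029 is a Sunday, so the first Saturday is April 7 and the third is April 21.
At the standard offset (UTC+06:00), 12:00 UTC + 6h = 18:00 Ardath standard time.
The standard-time date in Ardath, April 26, 2029, is outside the daylight-saving period (23 October 2028 – 21 April 2029), so Ardath is on standard time, UTC+06:00.
12:00 UTC + 6h = 18:00 local.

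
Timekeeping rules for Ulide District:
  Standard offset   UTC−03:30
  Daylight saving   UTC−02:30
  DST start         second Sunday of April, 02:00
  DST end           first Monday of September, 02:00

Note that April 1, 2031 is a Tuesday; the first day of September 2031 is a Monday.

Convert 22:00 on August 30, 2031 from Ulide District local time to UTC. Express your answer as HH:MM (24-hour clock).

00:30

1 April 2031 is a Tuesday, so the first Sunday is April 6 and the second is April 13.
1 September 2031 is a Monday, so the first Monday is September 1.
August 30, 2031 lies within the daylight-saving period (13 April – 1 September), so Ulide District is on daylight time, UTC−02:30.
22:00 local + 2h30m = 00:30 UTC (rolling into the next day, 31 August 2031).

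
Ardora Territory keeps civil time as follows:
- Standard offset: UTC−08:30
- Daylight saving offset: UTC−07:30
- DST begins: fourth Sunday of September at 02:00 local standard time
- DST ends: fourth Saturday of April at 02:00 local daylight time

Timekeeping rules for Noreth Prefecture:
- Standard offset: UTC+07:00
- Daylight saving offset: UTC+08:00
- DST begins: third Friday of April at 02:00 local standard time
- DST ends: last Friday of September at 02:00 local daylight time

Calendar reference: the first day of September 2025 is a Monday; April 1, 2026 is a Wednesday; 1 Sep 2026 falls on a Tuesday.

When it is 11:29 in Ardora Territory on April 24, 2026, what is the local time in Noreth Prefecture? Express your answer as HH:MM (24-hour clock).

1 September 2025 is a Monday, so the first Sunday is September 7 and the fourth is September 28.
1 April 2026 is a Wednesday, so the first Saturday is April 4 and the fourth is April 25.
April 24, 2026 falls between 28 September 2025 and 25 April 2026, so daylight saving is in effect and Ardora Territory is at UTC−07:30.
11:29 Ardora Territory + 7h30m = 18:59 UTC.
1 April 2026 is a Wednesday, so the first Friday is April 3 and the third is April 17.
1 September 2026 is a Tuesday, so Fridays fall on 4, 11, 18, 25; the last is September 25.
At the standard offset (UTC+07:00), 18:59 UTC + 7h = 01:59 Noreth Prefecture standard time (rolling into the next day, 25 April 2026).
The standard-time date in Noreth Prefecture, April 25, 2026, falls between 17 April and 25 September, so daylight saving is in effect and Noreth Prefecture is at UTC+08:00.
18:59 UTC + 8h = 02:59 Noreth Prefecture (rolling into the next day, 25 April 2026).

02:59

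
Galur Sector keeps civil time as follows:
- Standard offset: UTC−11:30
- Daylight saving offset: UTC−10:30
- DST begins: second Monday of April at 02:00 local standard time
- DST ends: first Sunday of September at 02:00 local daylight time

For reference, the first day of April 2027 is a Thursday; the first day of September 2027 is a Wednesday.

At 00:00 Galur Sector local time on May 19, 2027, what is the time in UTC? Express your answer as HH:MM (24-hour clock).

10:30

1 April 2027 is a Thursday, so the first Monday is April 5 and the second is April 12.
1 September 2027 is a Wednesday, so the first Sunday is September 5.
May 19, 2027 falls between 12 April and 5 September, so daylight saving is in effect and Galur Sector is at UTC−10:30.
00:00 local + 10h30m = 10:30 UTC.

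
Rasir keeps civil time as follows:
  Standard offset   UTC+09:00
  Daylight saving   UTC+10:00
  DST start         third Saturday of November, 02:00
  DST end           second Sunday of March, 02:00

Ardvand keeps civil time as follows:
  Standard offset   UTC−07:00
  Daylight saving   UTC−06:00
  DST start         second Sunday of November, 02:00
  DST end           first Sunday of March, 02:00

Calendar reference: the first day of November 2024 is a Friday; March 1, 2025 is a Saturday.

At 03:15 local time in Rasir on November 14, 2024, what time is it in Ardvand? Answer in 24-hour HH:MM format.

12:15

1 November 2024 is a Friday, so the first Saturday is November 2 and the third is November 16.
1 March 2025 is a Saturday, so the first Sunday is March 2 and the second is March 9.
Daylight saving runs 16 November 2024 – 9 March 2025; November 14, 2024 is outside that window, so Rasir is on standard time at UTC+09:00.
03:15 Rasir − 9h = 18:15 UTC (rolling into the previous day, 13 November 2024).
1 November 2024 is a Friday, so the first Sunday is November 3 and the second is November 10.
1 March 2025 is a Saturday, so the first Sunday is March 2.
At the standard offset (UTC−07:00), 18:15 UTC − 7h = 11:15 Ardvand standard time.
The standard-time date in Ardvand, November 13, 2024, lies within the daylight-saving period (10 November 2024 – 2 March 2025), so Ardvand is on daylight time, UTC−06:00.
18:15 UTC − 6h = 12:15 Ardvand.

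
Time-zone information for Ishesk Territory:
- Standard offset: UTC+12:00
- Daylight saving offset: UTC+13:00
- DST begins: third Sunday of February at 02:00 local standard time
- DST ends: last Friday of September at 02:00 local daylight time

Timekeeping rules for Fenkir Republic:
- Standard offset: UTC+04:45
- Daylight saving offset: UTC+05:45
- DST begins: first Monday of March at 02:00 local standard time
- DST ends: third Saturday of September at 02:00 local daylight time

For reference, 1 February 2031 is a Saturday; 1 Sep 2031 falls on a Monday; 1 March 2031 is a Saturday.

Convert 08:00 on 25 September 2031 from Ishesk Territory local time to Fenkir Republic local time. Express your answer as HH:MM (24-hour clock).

1 February 2031 is a Saturday, so the first Sunday is February 2 and the third is February 16.
1 September 2031 is a Monday, so Fridays fall on 5, 12, 19, 26; the last is September 26.
Daylight saving runs 16 February – 26 September; 25 September 2031 is inside that window, so Ishesk Territory is at UTC+13:00.
08:00 Ishesk Territory − 13h = 19:00 UTC (rolling into the previous day, 24 September 2031).
1 March 2031 is a Saturday, so the first Monday is March 3.
1 September 2031 is a Monday, so the first Saturday is September 6 and the third is September 20.
At the standard offset (UTC+04:45), 19:00 UTC + 4h45m = 23:45 Fenkir Republic standard time.
Daylight saving runs 3 March – 20 September; the standard-time date in Fenkir Republic, 24 September 2031, is outside that window, so Fenkir Republic is on standard time at UTC+04:45.
19:00 UTC + 4h45m = 23:45 Fenkir Republic.

23:45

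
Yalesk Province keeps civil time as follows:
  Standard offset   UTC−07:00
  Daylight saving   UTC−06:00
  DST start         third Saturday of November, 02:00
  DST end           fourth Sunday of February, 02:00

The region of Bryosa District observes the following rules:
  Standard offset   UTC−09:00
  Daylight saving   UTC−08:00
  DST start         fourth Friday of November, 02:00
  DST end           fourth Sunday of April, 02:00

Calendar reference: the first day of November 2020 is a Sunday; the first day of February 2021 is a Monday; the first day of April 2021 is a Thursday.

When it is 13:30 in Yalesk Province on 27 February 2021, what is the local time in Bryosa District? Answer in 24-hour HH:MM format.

1 November 2020 is a Sunday, so the first Saturday is November 7 and the third is November 21.
1 February 2021 is a Monday, so the first Sunday is February 7 and the fourth is February 28.
27 February 2021 falls between 21 November 2020 and 28 February 2021, so daylight saving is in effect and Yalesk Province is at UTC−06:00.
13:30 Yalesk Province + 6h = 19:30 UTC.
1 November 2020 is a Sunday, so the first Friday is November 6 and the fourth is November 27.
1 April 2021 is a Thursday, so the first Sunday is April 4 and the fourth is April 25.
At the standard offset (UTC−09:00), 19:30 UTC − 9h = 10:30 Bryosa District standard time.
Daylight saving runs 27 November 2020 – 25 April 2021; the standard-time date in Bryosa District, 27 February 2021, is inside that window, so Bryosa District is at UTC−08:00.
19:30 UTC − 8h = 11:30 Bryosa District.

11:30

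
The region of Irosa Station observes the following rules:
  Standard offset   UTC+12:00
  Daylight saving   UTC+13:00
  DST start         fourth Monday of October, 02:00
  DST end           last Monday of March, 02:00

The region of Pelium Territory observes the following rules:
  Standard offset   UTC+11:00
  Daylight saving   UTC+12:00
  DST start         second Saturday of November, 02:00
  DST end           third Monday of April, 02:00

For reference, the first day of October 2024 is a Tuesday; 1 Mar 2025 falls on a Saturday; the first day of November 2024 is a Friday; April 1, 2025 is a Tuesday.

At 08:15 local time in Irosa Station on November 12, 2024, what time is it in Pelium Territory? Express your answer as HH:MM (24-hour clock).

07:15

1 October 2024 is a Tuesday, so the first Monday is October 7 and the fourth is October 28.
1 March 2025 is a Saturday, so Mondays fall on 3, 10, 17, 24, 31; the last is March 31.
November 12, 2024 lies within the daylight-saving period (28 October 2024 – 31 March 2025), so Irosa Station is on daylight time, UTC+13:00.
08:15 Irosa Station − 13h = 19:15 UTC (rolling into the previous day, 11 November 2024).
1 November 2024 is a Friday, so the first Saturday is November 2 and the second is November 9.
1 April 2025 is a Tuesday, so the first Monday is April 7 and the third is April 21.
At the standard offset (UTC+11:00), 19:15 UTC + 11h = 06:15 Pelium Territory standard time (rolling into the next day, 12 November 2024).
The standard-time date in Pelium Territory, November 12, 2024, falls between 9 November 2024 and 21 April 2025, so daylight saving is in effect and Pelium Territory is at UTC+12:00.
19:15 UTC + 12h = 07:15 Pelium Territory (rolling into the next day, 12 November 2024).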